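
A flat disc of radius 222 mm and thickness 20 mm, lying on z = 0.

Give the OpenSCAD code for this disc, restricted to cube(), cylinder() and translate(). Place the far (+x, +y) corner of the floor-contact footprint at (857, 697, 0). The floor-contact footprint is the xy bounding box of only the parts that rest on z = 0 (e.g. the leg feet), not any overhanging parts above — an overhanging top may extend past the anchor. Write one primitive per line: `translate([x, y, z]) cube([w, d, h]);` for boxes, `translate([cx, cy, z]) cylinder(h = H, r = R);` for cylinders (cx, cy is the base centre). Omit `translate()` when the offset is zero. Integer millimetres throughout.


translate([635, 475, 0]) cylinder(h = 20, r = 222);


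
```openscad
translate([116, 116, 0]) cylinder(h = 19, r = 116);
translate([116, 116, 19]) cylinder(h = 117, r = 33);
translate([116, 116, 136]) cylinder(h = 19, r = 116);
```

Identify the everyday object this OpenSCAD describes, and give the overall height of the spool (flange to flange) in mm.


A spool. The overall height is 155 mm.

Three coaxial cylinders, large–small–large — a spool. Two 19 mm flanges and a 117 mm core give 19 + 117 + 19 = 155 mm.


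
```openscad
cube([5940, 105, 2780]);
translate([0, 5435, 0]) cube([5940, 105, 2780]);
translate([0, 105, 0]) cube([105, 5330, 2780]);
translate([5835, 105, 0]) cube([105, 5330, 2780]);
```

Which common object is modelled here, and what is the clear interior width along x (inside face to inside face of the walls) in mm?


A house (or room) frame. The interior width is 5730 mm.

Four 2780 mm walls enclosing a rectangle with no floor or roof — a room or house frame. Outside width is 5940 mm and wall thickness is 105 mm, so the interior width is 5940 − 2 × 105 = 5730 mm.


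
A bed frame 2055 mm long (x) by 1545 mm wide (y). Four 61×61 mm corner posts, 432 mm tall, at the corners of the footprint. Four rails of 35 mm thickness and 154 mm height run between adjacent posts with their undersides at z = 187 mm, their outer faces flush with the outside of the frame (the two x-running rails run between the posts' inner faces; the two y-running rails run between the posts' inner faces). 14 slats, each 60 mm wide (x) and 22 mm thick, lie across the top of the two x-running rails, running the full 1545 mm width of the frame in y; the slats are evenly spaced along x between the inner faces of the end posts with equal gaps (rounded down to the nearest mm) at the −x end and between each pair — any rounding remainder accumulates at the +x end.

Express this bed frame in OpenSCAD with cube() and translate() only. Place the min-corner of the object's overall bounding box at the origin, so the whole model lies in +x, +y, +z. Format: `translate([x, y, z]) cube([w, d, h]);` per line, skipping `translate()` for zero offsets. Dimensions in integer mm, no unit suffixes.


// slat z = rail_z + rail_h = 187 + 154 = 341
// slat gap = ⌊(1933 − 14·60) / 15⌋ = 72
cube([61, 61, 432]);
translate([0, 1484, 0]) cube([61, 61, 432]);
translate([1994, 0, 0]) cube([61, 61, 432]);
translate([1994, 1484, 0]) cube([61, 61, 432]);
translate([61, 0, 187]) cube([1933, 35, 154]);
translate([61, 1510, 187]) cube([1933, 35, 154]);
translate([0, 61, 187]) cube([35, 1423, 154]);
translate([2020, 61, 187]) cube([35, 1423, 154]);
translate([133, 0, 341]) cube([60, 1545, 22]);
translate([265, 0, 341]) cube([60, 1545, 22]);
translate([397, 0, 341]) cube([60, 1545, 22]);
translate([529, 0, 341]) cube([60, 1545, 22]);
translate([661, 0, 341]) cube([60, 1545, 22]);
translate([793, 0, 341]) cube([60, 1545, 22]);
translate([925, 0, 341]) cube([60, 1545, 22]);
translate([1057, 0, 341]) cube([60, 1545, 22]);
translate([1189, 0, 341]) cube([60, 1545, 22]);
translate([1321, 0, 341]) cube([60, 1545, 22]);
translate([1453, 0, 341]) cube([60, 1545, 22]);
translate([1585, 0, 341]) cube([60, 1545, 22]);
translate([1717, 0, 341]) cube([60, 1545, 22]);
translate([1849, 0, 341]) cube([60, 1545, 22]);


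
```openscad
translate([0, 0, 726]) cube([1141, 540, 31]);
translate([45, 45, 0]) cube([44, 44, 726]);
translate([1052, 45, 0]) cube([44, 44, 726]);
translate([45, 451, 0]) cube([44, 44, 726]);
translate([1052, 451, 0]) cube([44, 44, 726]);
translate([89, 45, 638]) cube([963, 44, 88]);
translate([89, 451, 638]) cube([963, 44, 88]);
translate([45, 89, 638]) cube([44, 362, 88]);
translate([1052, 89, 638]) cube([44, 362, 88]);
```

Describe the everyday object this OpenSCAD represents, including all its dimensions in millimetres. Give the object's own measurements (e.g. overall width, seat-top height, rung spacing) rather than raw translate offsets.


A rectangular dining table. The top is 1141×540×31 mm with its upper surface at z = 757 mm. It stands on four 44×44 mm square legs, each inset 45 mm from the nearest pair of top edges, running from the floor to the underside of the top. Four apron rails, 44 mm thick and 88 mm tall, run between adjacent legs with their top edges flush with the underside of the top and their outer faces flush with the legs' outer faces.


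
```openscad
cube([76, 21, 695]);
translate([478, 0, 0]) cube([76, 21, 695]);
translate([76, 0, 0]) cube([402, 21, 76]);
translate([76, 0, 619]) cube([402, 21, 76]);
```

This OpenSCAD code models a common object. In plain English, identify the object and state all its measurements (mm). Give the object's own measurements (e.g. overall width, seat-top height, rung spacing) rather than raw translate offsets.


A rectangular picture frame lying in the x–z plane (depth along y). The opening is 402 mm wide (x) by 543 mm tall (z), surrounded by a border 76 mm wide on all four sides. The frame is 21 mm deep and is made of two full-height vertical stiles with two horizontal rails fitted between them.


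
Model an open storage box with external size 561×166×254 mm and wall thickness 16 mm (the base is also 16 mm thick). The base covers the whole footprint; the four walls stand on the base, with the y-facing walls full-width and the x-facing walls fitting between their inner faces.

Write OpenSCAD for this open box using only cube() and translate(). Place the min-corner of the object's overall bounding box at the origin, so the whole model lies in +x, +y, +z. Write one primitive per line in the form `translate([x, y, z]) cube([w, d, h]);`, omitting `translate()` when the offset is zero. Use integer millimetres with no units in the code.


cube([561, 166, 16]);
translate([0, 0, 16]) cube([561, 16, 238]);
translate([0, 150, 16]) cube([561, 16, 238]);
translate([0, 16, 16]) cube([16, 134, 238]);
translate([545, 16, 16]) cube([16, 134, 238]);


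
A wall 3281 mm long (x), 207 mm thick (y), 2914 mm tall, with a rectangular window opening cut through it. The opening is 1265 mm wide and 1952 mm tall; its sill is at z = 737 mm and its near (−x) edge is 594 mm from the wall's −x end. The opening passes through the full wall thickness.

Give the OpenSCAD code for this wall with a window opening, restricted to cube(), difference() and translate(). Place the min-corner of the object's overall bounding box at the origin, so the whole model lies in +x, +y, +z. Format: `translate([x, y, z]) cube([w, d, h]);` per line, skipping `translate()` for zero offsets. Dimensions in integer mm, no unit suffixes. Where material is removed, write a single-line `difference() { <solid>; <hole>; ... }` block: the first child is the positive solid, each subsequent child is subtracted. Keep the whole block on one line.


difference() { cube([3281, 207, 2914]); translate([594, 0, 737]) cube([1265, 207, 1952]); }


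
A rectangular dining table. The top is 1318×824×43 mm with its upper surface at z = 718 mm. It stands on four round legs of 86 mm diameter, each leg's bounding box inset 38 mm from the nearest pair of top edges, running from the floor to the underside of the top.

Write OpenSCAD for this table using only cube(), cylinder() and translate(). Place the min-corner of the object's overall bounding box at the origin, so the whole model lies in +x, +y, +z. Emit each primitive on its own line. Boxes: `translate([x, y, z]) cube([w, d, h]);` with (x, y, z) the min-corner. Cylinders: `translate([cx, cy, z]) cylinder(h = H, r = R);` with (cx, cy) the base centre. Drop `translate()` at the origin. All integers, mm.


translate([0, 0, 675]) cube([1318, 824, 43]);
translate([81, 81, 0]) cylinder(h = 675, r = 43);
translate([1237, 81, 0]) cylinder(h = 675, r = 43);
translate([81, 743, 0]) cylinder(h = 675, r = 43);
translate([1237, 743, 0]) cylinder(h = 675, r = 43);


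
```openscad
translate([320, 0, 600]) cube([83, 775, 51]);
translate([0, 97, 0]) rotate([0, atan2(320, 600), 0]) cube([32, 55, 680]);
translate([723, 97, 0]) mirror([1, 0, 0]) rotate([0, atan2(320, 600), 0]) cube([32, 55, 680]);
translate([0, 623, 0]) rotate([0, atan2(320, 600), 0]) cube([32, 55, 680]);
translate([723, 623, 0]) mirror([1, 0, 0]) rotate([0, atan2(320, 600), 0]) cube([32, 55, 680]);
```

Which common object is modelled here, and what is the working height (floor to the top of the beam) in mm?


A sawhorse. The overall height is 651 mm.

A beam across two mirrored pairs of raked legs — a sawhorse. The beam's underside is at z = 600 (matching the legs' vertical rise in atan2(320, 600)) and the beam is 51 mm tall, so its top is at 600 + 51 = 651 mm. The raked legs top out at the beam's underside, so that is the highest point.


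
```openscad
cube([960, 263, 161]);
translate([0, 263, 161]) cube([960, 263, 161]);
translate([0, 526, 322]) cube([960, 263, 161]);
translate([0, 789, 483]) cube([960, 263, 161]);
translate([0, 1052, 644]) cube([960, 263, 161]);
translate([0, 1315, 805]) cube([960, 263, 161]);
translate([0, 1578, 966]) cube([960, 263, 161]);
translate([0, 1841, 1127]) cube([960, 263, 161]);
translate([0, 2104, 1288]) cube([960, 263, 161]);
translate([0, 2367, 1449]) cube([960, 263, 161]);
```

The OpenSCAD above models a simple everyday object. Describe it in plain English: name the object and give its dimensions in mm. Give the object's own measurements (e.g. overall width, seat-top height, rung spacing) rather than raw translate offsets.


A straight staircase of 10 solid steps. Each step is 960 mm wide (x), 263 mm deep (y, the going) and 161 mm tall (the rise). The first step rests on the floor; each subsequent step sits one going further in +y and one rise higher in +z, directly behind and above the previous step with no overlap.


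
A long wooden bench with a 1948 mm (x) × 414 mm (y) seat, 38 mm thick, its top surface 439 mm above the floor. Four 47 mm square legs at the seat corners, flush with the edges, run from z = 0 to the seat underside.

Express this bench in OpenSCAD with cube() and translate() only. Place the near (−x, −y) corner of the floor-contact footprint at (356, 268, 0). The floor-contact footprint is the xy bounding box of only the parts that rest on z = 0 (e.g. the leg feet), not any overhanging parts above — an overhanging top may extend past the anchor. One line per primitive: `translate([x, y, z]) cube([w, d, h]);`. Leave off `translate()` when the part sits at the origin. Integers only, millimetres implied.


// leg_h = 439 − 38 = 401
translate([356, 268, 401]) cube([1948, 414, 38]);
translate([356, 268, 0]) cube([47, 47, 401]);
translate([356, 635, 0]) cube([47, 47, 401]);
translate([2257, 268, 0]) cube([47, 47, 401]);
translate([2257, 635, 0]) cube([47, 47, 401]);


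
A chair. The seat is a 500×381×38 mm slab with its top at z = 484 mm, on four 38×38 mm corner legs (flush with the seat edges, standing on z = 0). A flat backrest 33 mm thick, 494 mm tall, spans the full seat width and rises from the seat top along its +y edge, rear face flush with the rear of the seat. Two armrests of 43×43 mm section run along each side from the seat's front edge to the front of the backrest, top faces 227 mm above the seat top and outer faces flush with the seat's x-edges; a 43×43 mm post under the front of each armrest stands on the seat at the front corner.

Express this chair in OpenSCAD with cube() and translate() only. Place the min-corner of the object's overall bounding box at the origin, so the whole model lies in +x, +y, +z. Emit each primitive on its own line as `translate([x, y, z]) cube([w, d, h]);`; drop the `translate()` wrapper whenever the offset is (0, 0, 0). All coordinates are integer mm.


translate([0, 0, 446]) cube([500, 381, 38]);
cube([38, 38, 446]);
translate([462, 0, 0]) cube([38, 38, 446]);
translate([0, 343, 0]) cube([38, 38, 446]);
translate([462, 343, 0]) cube([38, 38, 446]);
translate([0, 348, 484]) cube([500, 33, 494]);
translate([0, 0, 668]) cube([43, 348, 43]);
translate([457, 0, 668]) cube([43, 348, 43]);
translate([0, 0, 484]) cube([43, 43, 184]);
translate([457, 0, 484]) cube([43, 43, 184]);


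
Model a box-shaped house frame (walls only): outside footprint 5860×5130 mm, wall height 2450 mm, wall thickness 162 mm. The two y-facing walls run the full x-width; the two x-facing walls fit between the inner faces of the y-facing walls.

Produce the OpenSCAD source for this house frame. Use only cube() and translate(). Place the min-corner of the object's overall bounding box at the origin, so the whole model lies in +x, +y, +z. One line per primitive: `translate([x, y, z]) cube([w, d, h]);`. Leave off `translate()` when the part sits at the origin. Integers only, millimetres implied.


cube([5860, 162, 2450]);
translate([0, 4968, 0]) cube([5860, 162, 2450]);
translate([0, 162, 0]) cube([162, 4806, 2450]);
translate([5698, 162, 0]) cube([162, 4806, 2450]);


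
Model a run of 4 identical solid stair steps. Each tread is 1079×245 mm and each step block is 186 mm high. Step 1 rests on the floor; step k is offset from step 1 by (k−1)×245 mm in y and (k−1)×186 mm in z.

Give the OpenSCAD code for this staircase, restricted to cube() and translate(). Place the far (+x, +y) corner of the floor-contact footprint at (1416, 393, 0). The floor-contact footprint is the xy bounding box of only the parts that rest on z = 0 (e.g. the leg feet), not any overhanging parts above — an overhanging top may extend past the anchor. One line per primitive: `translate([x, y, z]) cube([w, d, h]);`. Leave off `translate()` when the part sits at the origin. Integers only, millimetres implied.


translate([337, 148, 0]) cube([1079, 245, 186]);
translate([337, 393, 186]) cube([1079, 245, 186]);
translate([337, 638, 372]) cube([1079, 245, 186]);
translate([337, 883, 558]) cube([1079, 245, 186]);


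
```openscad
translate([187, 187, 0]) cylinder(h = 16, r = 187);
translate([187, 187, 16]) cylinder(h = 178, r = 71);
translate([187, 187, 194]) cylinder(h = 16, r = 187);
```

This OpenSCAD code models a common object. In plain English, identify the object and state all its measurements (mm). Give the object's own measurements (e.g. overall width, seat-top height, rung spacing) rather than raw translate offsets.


A spool: two coaxial disc flanges of radius 187 mm and thickness 16 mm, joined by a core cylinder of radius 71 mm and height 178 mm. The lower flange rests on z = 0 and the three cylinders share a vertical axis.


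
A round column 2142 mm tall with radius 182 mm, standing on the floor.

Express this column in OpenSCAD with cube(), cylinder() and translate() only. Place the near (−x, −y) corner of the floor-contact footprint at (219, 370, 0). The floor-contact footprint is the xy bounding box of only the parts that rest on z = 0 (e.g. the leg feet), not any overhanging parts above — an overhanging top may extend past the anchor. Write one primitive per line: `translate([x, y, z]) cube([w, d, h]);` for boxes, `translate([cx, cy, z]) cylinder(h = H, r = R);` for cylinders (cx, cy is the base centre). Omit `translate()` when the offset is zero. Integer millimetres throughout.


translate([401, 552, 0]) cylinder(h = 2142, r = 182);


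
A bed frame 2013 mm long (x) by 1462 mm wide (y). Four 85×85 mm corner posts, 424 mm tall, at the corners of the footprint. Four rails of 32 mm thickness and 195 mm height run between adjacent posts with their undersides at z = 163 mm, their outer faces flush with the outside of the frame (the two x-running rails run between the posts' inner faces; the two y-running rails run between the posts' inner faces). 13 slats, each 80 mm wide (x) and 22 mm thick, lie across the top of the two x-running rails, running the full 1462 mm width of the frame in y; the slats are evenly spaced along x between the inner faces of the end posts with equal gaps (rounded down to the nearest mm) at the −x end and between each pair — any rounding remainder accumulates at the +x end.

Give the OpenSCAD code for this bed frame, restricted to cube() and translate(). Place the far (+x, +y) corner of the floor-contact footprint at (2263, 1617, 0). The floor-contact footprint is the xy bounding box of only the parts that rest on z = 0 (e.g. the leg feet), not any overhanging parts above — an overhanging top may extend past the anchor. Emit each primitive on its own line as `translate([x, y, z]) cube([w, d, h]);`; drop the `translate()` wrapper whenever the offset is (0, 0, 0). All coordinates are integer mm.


translate([250, 155, 0]) cube([85, 85, 424]);
translate([250, 1532, 0]) cube([85, 85, 424]);
translate([2178, 155, 0]) cube([85, 85, 424]);
translate([2178, 1532, 0]) cube([85, 85, 424]);
translate([335, 155, 163]) cube([1843, 32, 195]);
translate([335, 1585, 163]) cube([1843, 32, 195]);
translate([250, 240, 163]) cube([32, 1292, 195]);
translate([2231, 240, 163]) cube([32, 1292, 195]);
translate([392, 155, 358]) cube([80, 1462, 22]);
translate([529, 155, 358]) cube([80, 1462, 22]);
translate([666, 155, 358]) cube([80, 1462, 22]);
translate([803, 155, 358]) cube([80, 1462, 22]);
translate([940, 155, 358]) cube([80, 1462, 22]);
translate([1077, 155, 358]) cube([80, 1462, 22]);
translate([1214, 155, 358]) cube([80, 1462, 22]);
translate([1351, 155, 358]) cube([80, 1462, 22]);
translate([1488, 155, 358]) cube([80, 1462, 22]);
translate([1625, 155, 358]) cube([80, 1462, 22]);
translate([1762, 155, 358]) cube([80, 1462, 22]);
translate([1899, 155, 358]) cube([80, 1462, 22]);
translate([2036, 155, 358]) cube([80, 1462, 22]);


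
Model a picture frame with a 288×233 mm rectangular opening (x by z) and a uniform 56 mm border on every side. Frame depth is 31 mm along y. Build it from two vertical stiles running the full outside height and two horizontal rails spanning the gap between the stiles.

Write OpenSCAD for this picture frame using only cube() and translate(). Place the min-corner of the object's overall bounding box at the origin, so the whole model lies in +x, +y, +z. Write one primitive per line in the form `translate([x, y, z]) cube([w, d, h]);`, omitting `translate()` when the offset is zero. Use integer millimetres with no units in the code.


cube([56, 31, 345]);
translate([344, 0, 0]) cube([56, 31, 345]);
translate([56, 0, 0]) cube([288, 31, 56]);
translate([56, 0, 289]) cube([288, 31, 56]);


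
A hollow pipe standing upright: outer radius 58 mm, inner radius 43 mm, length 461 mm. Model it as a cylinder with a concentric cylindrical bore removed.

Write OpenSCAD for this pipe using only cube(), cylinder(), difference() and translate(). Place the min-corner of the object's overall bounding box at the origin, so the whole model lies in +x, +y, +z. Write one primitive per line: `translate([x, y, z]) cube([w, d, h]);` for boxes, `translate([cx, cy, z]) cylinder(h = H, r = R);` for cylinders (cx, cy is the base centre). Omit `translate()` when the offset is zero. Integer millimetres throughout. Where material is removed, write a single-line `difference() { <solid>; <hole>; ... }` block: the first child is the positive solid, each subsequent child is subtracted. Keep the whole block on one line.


difference() { translate([58, 58, 0]) cylinder(h = 461, r = 58); translate([58, 58, 0]) cylinder(h = 461, r = 43); }


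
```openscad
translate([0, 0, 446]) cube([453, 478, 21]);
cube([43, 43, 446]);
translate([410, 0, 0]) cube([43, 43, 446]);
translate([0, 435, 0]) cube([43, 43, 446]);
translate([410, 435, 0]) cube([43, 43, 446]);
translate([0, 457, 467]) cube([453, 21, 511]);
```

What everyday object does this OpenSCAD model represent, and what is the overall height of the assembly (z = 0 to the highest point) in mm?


A chair. The overall height is 978 mm.

A slab on four corner posts with a tall panel at the back — a chair. The seat slab sits at z = 446 with thickness 21, and the 511 mm backrest starts at the seat top, so the overall height is 446 + 21 + 511 = 978 mm.


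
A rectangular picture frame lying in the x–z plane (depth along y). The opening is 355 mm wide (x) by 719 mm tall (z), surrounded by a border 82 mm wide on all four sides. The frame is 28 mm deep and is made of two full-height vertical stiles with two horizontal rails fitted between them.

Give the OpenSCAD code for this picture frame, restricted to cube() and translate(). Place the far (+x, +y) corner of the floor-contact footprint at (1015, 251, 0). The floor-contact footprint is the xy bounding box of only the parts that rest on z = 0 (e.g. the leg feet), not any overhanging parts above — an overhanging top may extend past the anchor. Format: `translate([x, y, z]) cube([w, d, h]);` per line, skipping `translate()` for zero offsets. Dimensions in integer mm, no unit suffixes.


translate([496, 223, 0]) cube([82, 28, 883]);
translate([933, 223, 0]) cube([82, 28, 883]);
translate([578, 223, 0]) cube([355, 28, 82]);
translate([578, 223, 801]) cube([355, 28, 82]);


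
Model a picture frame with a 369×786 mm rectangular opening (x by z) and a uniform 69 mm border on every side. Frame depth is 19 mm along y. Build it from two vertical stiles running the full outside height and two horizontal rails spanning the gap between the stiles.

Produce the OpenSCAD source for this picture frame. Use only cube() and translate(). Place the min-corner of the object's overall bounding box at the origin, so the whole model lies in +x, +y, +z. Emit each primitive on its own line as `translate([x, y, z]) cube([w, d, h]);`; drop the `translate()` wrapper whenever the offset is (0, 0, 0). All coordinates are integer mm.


cube([69, 19, 924]);
translate([438, 0, 0]) cube([69, 19, 924]);
translate([69, 0, 0]) cube([369, 19, 69]);
translate([69, 0, 855]) cube([369, 19, 69]);


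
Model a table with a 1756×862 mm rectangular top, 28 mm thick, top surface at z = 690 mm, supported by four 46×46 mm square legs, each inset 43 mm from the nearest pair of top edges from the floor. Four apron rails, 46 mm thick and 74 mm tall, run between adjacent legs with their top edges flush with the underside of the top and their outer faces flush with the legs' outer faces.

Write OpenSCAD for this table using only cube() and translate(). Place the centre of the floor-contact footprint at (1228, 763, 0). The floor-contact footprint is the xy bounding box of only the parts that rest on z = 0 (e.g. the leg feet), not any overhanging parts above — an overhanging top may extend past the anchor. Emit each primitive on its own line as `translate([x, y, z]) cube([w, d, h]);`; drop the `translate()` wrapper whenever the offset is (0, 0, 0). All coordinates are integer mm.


// leg_h = 690 - 28 = 662
// apron z = 662 - 74 = 588
translate([350, 332, 662]) cube([1756, 862, 28]);
translate([393, 375, 0]) cube([46, 46, 662]);
translate([2017, 375, 0]) cube([46, 46, 662]);
translate([393, 1105, 0]) cube([46, 46, 662]);
translate([2017, 1105, 0]) cube([46, 46, 662]);
translate([439, 375, 588]) cube([1578, 46, 74]);
translate([439, 1105, 588]) cube([1578, 46, 74]);
translate([393, 421, 588]) cube([46, 684, 74]);
translate([2017, 421, 588]) cube([46, 684, 74]);


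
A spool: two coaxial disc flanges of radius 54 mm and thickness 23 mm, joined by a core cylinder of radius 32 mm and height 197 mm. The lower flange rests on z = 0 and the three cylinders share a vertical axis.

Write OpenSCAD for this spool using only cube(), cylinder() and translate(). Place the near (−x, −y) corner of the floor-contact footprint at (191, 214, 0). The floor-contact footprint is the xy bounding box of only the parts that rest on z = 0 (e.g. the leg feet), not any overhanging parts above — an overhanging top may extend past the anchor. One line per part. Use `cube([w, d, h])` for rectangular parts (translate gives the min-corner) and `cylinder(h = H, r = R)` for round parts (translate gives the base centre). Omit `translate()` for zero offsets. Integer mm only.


translate([245, 268, 0]) cylinder(h = 23, r = 54);
translate([245, 268, 23]) cylinder(h = 197, r = 32);
translate([245, 268, 220]) cylinder(h = 23, r = 54);


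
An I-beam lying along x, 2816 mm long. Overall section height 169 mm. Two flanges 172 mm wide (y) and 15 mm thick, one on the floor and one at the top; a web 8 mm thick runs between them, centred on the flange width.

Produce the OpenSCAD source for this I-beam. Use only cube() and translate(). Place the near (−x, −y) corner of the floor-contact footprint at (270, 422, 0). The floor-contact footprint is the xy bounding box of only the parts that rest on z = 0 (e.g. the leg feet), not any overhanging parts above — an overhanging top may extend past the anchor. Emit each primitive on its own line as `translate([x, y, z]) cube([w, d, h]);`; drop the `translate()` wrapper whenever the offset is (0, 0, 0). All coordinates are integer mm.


translate([270, 422, 0]) cube([2816, 172, 15]);
translate([270, 504, 15]) cube([2816, 8, 139]);
translate([270, 422, 154]) cube([2816, 172, 15]);


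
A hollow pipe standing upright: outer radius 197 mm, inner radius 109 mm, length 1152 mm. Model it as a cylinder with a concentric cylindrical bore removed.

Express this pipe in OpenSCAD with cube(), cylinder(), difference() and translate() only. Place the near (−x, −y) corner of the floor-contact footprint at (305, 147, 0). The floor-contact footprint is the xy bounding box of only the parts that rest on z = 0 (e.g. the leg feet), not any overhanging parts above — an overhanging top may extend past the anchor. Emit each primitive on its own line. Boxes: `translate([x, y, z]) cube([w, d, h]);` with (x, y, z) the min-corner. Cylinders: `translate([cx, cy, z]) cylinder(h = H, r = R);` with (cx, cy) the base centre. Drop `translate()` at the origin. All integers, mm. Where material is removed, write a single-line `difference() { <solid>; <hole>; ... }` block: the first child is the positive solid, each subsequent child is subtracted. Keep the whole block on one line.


difference() { translate([502, 344, 0]) cylinder(h = 1152, r = 197); translate([502, 344, 0]) cylinder(h = 1152, r = 109); }


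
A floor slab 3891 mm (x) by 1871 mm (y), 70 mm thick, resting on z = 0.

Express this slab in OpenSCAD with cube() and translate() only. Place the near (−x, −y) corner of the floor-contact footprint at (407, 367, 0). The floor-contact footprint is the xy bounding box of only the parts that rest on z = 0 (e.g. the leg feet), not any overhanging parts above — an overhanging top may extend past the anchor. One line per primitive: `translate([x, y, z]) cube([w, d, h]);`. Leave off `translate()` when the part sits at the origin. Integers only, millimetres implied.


translate([407, 367, 0]) cube([3891, 1871, 70]);


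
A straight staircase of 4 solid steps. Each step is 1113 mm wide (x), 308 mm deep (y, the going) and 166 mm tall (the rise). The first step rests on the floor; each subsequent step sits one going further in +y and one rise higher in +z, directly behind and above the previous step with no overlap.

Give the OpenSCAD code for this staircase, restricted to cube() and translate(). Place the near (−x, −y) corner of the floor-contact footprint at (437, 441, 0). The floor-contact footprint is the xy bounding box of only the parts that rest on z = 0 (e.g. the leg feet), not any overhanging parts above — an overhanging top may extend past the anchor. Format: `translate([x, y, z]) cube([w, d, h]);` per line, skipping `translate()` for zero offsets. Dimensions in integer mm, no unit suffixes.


translate([437, 441, 0]) cube([1113, 308, 166]);
translate([437, 749, 166]) cube([1113, 308, 166]);
translate([437, 1057, 332]) cube([1113, 308, 166]);
translate([437, 1365, 498]) cube([1113, 308, 166]);


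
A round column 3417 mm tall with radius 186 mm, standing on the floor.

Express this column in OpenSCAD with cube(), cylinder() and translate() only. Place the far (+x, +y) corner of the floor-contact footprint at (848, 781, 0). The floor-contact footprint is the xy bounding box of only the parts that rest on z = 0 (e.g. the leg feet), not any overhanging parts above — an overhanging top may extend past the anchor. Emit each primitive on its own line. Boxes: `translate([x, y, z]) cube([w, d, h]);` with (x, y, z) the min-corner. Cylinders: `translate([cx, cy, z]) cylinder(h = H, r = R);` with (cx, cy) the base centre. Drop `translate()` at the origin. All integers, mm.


translate([662, 595, 0]) cylinder(h = 3417, r = 186);


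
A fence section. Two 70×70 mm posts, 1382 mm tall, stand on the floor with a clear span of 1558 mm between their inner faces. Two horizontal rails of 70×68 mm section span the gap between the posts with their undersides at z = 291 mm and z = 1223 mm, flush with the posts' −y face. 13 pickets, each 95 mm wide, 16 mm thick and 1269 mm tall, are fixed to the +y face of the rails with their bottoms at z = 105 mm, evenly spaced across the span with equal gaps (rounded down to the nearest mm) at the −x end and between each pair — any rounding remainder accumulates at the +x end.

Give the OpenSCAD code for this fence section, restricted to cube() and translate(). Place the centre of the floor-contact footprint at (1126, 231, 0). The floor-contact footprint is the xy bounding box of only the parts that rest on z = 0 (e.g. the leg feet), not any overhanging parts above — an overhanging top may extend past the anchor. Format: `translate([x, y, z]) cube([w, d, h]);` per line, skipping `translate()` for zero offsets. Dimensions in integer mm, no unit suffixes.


translate([277, 196, 0]) cube([70, 70, 1382]);
translate([1905, 196, 0]) cube([70, 70, 1382]);
translate([347, 196, 291]) cube([1558, 70, 68]);
translate([347, 196, 1223]) cube([1558, 70, 68]);
translate([370, 266, 105]) cube([95, 16, 1269]);
translate([488, 266, 105]) cube([95, 16, 1269]);
translate([606, 266, 105]) cube([95, 16, 1269]);
translate([724, 266, 105]) cube([95, 16, 1269]);
translate([842, 266, 105]) cube([95, 16, 1269]);
translate([960, 266, 105]) cube([95, 16, 1269]);
translate([1078, 266, 105]) cube([95, 16, 1269]);
translate([1196, 266, 105]) cube([95, 16, 1269]);
translate([1314, 266, 105]) cube([95, 16, 1269]);
translate([1432, 266, 105]) cube([95, 16, 1269]);
translate([1550, 266, 105]) cube([95, 16, 1269]);
translate([1668, 266, 105]) cube([95, 16, 1269]);
translate([1786, 266, 105]) cube([95, 16, 1269]);


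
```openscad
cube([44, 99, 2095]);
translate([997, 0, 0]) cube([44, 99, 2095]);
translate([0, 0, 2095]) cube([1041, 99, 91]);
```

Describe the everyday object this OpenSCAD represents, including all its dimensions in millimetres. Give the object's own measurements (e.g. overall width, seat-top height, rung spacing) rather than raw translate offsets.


A door frame. The clear opening is 953 mm wide and 2095 mm high. Two 44 mm wide jambs, 99 mm deep, stand either side of the opening from the floor to the top of the opening. A 91 mm thick head sits across the top of both jambs, spanning the full outside width of the frame.


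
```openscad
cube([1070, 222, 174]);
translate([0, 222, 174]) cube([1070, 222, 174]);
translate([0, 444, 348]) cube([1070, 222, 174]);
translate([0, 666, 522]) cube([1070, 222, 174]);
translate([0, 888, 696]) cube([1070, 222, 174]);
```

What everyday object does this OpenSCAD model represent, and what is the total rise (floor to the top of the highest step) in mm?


A staircase. The total rise is 870 mm.

5 identical blocks, each offset up and back from the previous — a staircase. Each step is 174 mm tall and there are 5 of them, so the total rise is 5 × 174 = 870 mm.


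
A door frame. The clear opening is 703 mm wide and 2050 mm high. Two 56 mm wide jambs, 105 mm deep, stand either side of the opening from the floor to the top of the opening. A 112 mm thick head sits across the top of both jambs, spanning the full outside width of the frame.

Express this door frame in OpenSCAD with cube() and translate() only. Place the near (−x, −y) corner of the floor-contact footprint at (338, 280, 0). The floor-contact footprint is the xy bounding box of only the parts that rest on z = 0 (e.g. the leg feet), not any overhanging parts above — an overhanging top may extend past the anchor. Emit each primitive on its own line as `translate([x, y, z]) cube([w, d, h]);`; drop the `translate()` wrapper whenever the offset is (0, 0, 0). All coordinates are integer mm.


translate([338, 280, 0]) cube([56, 105, 2050]);
translate([1097, 280, 0]) cube([56, 105, 2050]);
translate([338, 280, 2050]) cube([815, 105, 112]);


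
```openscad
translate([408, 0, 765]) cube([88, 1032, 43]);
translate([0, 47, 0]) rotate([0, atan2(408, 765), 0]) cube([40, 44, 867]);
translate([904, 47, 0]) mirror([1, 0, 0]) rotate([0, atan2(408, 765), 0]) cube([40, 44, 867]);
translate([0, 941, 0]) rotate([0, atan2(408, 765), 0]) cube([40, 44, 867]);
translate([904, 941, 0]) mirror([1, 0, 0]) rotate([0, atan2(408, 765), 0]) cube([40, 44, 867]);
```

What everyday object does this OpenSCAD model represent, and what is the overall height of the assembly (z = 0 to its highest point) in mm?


A sawhorse. The overall height is 808 mm.

A beam across two mirrored pairs of raked legs — a sawhorse. The beam's underside is at z = 765 (matching the legs' vertical rise in atan2(408, 765)) and the beam is 43 mm tall, so its top is at 765 + 43 = 808 mm. The raked legs top out at the beam's underside, so that is the highest point.


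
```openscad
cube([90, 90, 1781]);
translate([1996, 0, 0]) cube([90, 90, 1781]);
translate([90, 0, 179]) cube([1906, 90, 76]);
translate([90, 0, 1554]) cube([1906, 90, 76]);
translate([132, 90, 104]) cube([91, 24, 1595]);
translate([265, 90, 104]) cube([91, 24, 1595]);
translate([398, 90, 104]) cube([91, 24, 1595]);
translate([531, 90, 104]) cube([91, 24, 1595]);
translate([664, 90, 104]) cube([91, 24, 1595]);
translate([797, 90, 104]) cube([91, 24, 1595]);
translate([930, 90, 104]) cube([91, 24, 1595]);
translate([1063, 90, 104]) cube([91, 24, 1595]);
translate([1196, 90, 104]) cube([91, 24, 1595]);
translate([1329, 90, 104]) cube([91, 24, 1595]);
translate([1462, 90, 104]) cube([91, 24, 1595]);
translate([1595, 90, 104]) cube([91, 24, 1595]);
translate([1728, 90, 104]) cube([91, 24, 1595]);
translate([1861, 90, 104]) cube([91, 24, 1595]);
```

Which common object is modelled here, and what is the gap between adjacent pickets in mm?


A fence section. The picket gap is 42 mm.

Two posts, two rails, 14 pickets — a fence section. Span 1906 mm holds 14 pickets of 91 mm with 15 equal gaps: ⌊(1906 − 14·91) / 15⌋ = 42 mm.


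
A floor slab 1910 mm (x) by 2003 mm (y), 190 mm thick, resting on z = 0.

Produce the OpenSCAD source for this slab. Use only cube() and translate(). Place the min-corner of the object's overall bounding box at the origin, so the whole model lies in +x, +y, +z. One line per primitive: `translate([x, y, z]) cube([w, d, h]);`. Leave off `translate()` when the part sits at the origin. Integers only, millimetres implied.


cube([1910, 2003, 190]);


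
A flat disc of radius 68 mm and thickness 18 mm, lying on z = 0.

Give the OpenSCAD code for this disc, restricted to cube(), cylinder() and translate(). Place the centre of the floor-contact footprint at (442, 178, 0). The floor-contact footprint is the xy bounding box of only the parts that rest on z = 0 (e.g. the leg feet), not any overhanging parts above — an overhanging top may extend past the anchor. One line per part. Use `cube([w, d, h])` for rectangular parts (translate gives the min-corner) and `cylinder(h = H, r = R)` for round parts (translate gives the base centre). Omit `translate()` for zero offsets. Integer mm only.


translate([442, 178, 0]) cylinder(h = 18, r = 68);


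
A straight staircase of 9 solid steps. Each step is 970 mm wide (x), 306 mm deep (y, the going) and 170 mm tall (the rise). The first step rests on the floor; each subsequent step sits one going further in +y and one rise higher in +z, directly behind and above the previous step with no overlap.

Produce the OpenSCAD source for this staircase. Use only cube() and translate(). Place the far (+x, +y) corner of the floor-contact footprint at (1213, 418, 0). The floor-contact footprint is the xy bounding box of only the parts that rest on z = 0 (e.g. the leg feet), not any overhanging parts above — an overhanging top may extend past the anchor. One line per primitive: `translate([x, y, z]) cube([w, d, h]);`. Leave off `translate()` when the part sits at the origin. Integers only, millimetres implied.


translate([243, 112, 0]) cube([970, 306, 170]);
translate([243, 418, 170]) cube([970, 306, 170]);
translate([243, 724, 340]) cube([970, 306, 170]);
translate([243, 1030, 510]) cube([970, 306, 170]);
translate([243, 1336, 680]) cube([970, 306, 170]);
translate([243, 1642, 850]) cube([970, 306, 170]);
translate([243, 1948, 1020]) cube([970, 306, 170]);
translate([243, 2254, 1190]) cube([970, 306, 170]);
translate([243, 2560, 1360]) cube([970, 306, 170]);


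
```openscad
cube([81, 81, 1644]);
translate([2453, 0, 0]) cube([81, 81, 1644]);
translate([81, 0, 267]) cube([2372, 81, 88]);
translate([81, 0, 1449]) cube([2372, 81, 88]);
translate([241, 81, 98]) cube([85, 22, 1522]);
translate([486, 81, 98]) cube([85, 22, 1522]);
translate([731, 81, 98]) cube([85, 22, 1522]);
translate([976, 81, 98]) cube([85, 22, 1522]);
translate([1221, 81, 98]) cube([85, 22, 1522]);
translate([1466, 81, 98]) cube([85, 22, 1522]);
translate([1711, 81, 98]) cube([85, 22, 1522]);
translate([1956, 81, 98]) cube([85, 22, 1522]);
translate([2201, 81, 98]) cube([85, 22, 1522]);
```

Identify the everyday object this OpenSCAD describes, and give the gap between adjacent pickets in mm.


A fence section. The picket gap is 160 mm.

Two posts, two rails, 9 pickets — a fence section. Span 2372 mm holds 9 pickets of 85 mm with 10 equal gaps: ⌊(2372 − 9·85) / 10⌋ = 160 mm.


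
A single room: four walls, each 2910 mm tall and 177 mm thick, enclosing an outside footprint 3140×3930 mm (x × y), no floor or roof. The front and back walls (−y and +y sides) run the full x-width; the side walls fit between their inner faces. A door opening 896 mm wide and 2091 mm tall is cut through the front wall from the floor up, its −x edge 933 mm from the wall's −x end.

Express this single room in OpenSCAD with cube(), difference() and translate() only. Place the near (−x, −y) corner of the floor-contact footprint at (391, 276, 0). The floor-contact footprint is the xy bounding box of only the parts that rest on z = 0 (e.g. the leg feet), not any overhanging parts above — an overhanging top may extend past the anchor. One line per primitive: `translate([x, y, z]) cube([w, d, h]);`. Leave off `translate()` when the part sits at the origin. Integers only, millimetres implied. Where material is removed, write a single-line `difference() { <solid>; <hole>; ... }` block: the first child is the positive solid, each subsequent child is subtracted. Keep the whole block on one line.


difference() { translate([391, 276, 0]) cube([3140, 177, 2910]); translate([1324, 276, 0]) cube([896, 177, 2091]); }
translate([391, 4029, 0]) cube([3140, 177, 2910]);
translate([391, 453, 0]) cube([177, 3576, 2910]);
translate([3354, 453, 0]) cube([177, 3576, 2910]);


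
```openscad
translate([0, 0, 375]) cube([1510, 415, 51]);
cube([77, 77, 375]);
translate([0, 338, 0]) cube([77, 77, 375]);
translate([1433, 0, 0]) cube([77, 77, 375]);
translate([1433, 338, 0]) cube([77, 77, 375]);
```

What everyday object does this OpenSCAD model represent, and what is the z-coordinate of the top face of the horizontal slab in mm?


A bench. The seat-top height is 426 mm.

A long slab on four corner posts — a bench. The slab sits at z = 375 with thickness 51, so the top is 375 + 51 = 426 mm.
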